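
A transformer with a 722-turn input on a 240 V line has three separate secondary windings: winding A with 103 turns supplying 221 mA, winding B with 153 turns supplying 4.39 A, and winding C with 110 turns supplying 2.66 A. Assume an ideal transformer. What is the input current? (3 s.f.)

V_A = 240 × 103/722 = 34.238 V; V_B = 240 × 153/722 = 50.859 V; V_C = 240 × 110/722 = 36.565 V.
P_out = V_A I_A + V_B I_B + V_C I_C = 34.238×0.221 + 50.859×4.39 + 36.565×2.66 = 7.5666 + 223.27 + 97.263 = 328.10 W.
Ideal ⇒ P_in = P_out, so I_in = P_out/V_in = 328.10/240 = 1.37 A.

I_in ≈ 1.37 A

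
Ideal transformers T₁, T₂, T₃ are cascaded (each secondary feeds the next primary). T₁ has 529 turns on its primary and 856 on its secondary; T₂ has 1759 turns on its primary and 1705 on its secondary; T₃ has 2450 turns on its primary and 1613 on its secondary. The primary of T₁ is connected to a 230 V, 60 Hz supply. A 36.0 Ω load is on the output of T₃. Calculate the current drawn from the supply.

After T₁: V = 230.00 × 856/529 = 372.17 V.
After T₂: V = 372.17 × 1705/1759 = 360.75 V.
After T₃: V = 360.75 × 1613/2450 = 237.50 V.
I_load = 237.50/36.0 = 6.5974 A, so P_out = 237.50 × 6.5974 = 1566.9 W.
All ideal ⇒ P_in = P_out, so I_supply = 1566.9/230 = 6.81 A.

I_supply ≈ 6.81 A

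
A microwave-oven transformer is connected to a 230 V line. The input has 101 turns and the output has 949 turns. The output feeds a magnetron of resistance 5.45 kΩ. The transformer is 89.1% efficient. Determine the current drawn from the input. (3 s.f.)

I_in ≈ 4.18 A

V_out = 230 × 949/101 = 2161.1 V.
I_out = V_out/R = 2161.1/5450 = 0.39653 A.
P_out = V_out I_out = 2161.1 × 0.39653 = 856.94 W.
P_in = P_out/η = 856.94/0.891 = 961.77 W.
I_in = P_in/V_in = 961.77/230 = 4.18 A.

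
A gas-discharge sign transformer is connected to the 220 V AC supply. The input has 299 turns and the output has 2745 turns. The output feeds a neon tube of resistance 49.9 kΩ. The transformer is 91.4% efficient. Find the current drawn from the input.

I_in ≈ 0.407 A

V_out = 220 × 2745/299 = 2019.7 V.
I_out = V_out/R = 2019.7/49900 = 0.040476 A.
P_out = V_out I_out = 2019.7 × 0.040476 = 81.750 W.
P_in = P_out/η = 81.750/0.914 = 89.442 W.
I_in = P_in/V_in = 89.442/220 = 0.407 A.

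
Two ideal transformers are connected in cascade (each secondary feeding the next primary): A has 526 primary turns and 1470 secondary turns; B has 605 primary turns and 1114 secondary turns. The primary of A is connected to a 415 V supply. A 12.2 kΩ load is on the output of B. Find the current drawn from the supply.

I_supply ≈ 0.901 A

Secondary of A: V = 415.00 × 1470/526 = 1159.8 V.
Secondary of B: V = 1159.8 × 1114/605 = 2135.5 V.
I_load = 2135.5/12200 = 0.17504 A, so P_out = 2135.5 × 0.17504 = 373.82 W.
All ideal ⇒ P_in = P_out, so I_supply = 373.82/415 = 0.901 A.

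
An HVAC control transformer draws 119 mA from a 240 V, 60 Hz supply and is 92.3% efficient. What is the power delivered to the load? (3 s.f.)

P_in = V_p I_p = 240 × 0.119 = 28.560 W.
P_out = η P_in = 0.923 × 28.560 = 26.4 W.

P_out ≈ 26.4 W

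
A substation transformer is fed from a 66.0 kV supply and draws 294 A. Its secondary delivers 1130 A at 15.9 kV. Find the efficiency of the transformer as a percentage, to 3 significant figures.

η ≈ 92.6%

P_in = 66000 × 294 = 1.94040×10^7 W.
P_out = 15900 × 1130 = 1.79670×10^7 W.
η = P_out/P_in = 1.79670×10^7/(1.94040×10^7) = 0.926.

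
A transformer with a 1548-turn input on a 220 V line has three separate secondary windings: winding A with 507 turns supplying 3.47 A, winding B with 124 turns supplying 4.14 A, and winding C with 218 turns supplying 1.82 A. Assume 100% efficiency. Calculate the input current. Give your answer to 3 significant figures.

V_A = 220 × 507/1548 = 72.054 V; V_B = 220 × 124/1548 = 17.623 V; V_C = 220 × 218/1548 = 30.982 V.
P_out = V_A I_A + V_B I_B + V_C I_C = 72.054×3.47 + 17.623×4.14 + 30.982×1.82 = 250.03 + 72.958 + 56.387 = 379.37 W.
Ideal ⇒ P_in = P_out, so I_in = P_out/V_in = 379.37/220 = 1.72 A.

I_in ≈ 1.72 A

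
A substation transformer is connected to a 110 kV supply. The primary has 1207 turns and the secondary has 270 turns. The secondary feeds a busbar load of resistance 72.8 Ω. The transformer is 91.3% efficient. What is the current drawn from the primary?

I_p ≈ 82.8 A

V_s = 110000 × 270/1207 = 24606 V.
I_s = V_s/R = 24606/72.8 = 338.00 A.
P_out = V_s I_s = 24606 × 338.00 = 8.3170×10^6 W.
P_in = P_out/η = 8.3170×10^6/0.913 = 9.1095×10^6 W.
I_p = P_in/V_p = 9.1095×10^6/110000 = 82.8 A.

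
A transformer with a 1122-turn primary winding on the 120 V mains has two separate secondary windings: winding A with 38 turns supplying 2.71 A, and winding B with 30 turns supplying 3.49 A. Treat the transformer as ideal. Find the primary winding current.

V_A = 120 × 38/1122 = 4.0642 V; V_B = 120 × 30/1122 = 3.2086 V.
P_out = V_A I_A + V_B I_B = 4.0642×2.71 + 3.2086×3.49 = 11.014 + 11.198 = 22.212 W.
Ideal ⇒ P_in = P_out, so I_p = P_out/V_p = 22.212/120 = 0.185 A.

I_p ≈ 0.185 A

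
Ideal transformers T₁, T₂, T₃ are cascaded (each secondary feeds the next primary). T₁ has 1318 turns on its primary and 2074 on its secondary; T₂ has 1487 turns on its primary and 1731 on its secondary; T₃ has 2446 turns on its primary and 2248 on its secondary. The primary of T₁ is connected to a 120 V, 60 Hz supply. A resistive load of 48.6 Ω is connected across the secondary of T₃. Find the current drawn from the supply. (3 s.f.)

I_supply ≈ 7.00 A

Secondary of T₁: V = 120.00 × 2074/1318 = 188.83 V.
Secondary of T₂: V = 188.83 × 1731/1487 = 219.82 V.
Secondary of T₃: V = 219.82 × 2248/2446 = 202.02 V.
I_load = 202.02/48.6 = 4.1568 A, so P_out = 202.02 × 4.1568 = 839.78 W.
All ideal ⇒ P_in = P_out, so I_supply = 839.78/120 = 7.00 A.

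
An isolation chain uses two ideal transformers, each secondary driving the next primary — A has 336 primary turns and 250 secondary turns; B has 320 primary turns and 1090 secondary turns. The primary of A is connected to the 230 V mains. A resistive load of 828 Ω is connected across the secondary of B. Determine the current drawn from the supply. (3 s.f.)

I_supply ≈ 1.78 A

Secondary of A: V = 230.00 × 250/336 = 171.13 V.
Secondary of B: V = 171.13 × 1090/320 = 582.91 V.
I_load = 582.91/828 = 0.70400 A, so P_out = 582.91 × 0.70400 = 410.37 W.
All ideal ⇒ P_in = P_out, so I_supply = 410.37/230 = 1.78 A.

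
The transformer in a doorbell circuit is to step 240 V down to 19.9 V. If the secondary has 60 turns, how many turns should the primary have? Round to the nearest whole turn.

N_p = 724 turns

N_p/N_s = V_p/V_s, so N_p = 60 × 240/19.9 = 723.6 ≈ 724 turns.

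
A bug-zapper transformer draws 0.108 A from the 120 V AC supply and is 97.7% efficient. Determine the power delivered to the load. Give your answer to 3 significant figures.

P_in = V_in I_in = 120 × 0.108 = 12.960 W.
P_out = η P_in = 0.977 × 12.960 = 12.7 W.

P_out ≈ 12.7 W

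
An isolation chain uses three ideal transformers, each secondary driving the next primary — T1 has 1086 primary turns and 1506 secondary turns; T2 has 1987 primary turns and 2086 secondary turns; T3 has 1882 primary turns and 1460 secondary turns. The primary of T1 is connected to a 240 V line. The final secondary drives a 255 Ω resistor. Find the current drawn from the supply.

I_supply ≈ 1.20 A

Secondary of T1: V = 240.00 × 1506/1086 = 332.82 V.
Secondary of T2: V = 332.82 × 2086/1987 = 349.40 V.
Secondary of T3: V = 349.40 × 1460/1882 = 271.05 V.
I_load = 271.05/255 = 1.0630 A, so P_out = 271.05 × 1.0630 = 288.12 W.
All ideal ⇒ P_in = P_out, so I_supply = 288.12/240 = 1.20 A.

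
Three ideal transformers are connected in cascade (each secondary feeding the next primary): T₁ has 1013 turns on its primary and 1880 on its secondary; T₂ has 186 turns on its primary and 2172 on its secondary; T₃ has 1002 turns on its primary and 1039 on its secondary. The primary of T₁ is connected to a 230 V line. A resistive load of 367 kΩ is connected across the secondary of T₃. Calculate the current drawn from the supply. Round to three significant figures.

After T₁: V = 230.00 × 1880/1013 = 426.85 V.
After T₂: V = 426.85 × 2172/186 = 4984.5 V.
After T₃: V = 4984.5 × 1039/1002 = 5168.6 V.
I_load = 5168.6/367000 = 0.014083 A, so P_out = 5168.6 × 0.014083 = 72.791 W.
All ideal ⇒ P_in = P_out, so I_supply = 72.791/230 = 0.316 A.

I_supply ≈ 0.316 A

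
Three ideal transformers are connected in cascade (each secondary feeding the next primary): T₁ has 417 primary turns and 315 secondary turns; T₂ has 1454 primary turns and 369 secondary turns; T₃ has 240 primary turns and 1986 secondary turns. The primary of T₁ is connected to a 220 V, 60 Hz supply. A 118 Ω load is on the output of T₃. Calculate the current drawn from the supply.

I_supply ≈ 4.69 A

Secondary of T₁: V = 220.00 × 315/417 = 166.19 V.
Secondary of T₂: V = 166.19 × 369/1454 = 42.175 V.
Secondary of T₃: V = 42.175 × 1986/240 = 349.00 V.
I_load = 349.00/118 = 2.9576 A, so P_out = 349.00 × 2.9576 = 1032.2 W.
All ideal ⇒ P_in = P_out, so I_supply = 1032.2/220 = 4.69 A.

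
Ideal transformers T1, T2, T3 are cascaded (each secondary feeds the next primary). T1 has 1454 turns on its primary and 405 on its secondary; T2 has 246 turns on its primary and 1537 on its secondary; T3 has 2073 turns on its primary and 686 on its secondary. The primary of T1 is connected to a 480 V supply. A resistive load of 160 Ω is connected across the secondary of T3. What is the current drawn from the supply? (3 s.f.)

After T1: V = 480.00 × 405/1454 = 133.70 V.
After T2: V = 133.70 × 1537/246 = 835.35 V.
After T3: V = 835.35 × 686/2073 = 276.44 V.
I_load = 276.44/160 = 1.7277 A, so P_out = 276.44 × 1.7277 = 477.61 W.
All ideal ⇒ P_in = P_out, so I_supply = 477.61/480 = 0.995 A.

I_supply ≈ 0.995 A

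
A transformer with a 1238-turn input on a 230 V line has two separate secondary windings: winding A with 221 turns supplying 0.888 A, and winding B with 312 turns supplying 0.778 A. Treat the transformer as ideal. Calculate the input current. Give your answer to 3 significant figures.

I_in ≈ 0.355 A

V_A = 230 × 221/1238 = 41.058 V; V_B = 230 × 312/1238 = 57.964 V.
P_out = V_A I_A + V_B I_B = 41.058×0.888 + 57.964×0.778 = 36.460 + 45.096 = 81.556 W.
Ideal ⇒ P_in = P_out, so I_in = P_out/V_in = 81.556/230 = 0.355 A.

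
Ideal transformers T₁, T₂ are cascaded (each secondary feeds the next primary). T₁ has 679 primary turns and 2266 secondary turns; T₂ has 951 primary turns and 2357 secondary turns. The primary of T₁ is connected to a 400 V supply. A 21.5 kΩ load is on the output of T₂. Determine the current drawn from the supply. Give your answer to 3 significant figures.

After T₁: V = 400.00 × 2266/679 = 1334.9 V.
After T₂: V = 1334.9 × 2357/951 = 3308.5 V.
I_load = 3308.5/21500 = 0.15388 A, so P_out = 3308.5 × 0.15388 = 509.12 W.
All ideal ⇒ P_in = P_out, so I_supply = 509.12/400 = 1.27 A.

I_supply ≈ 1.27 A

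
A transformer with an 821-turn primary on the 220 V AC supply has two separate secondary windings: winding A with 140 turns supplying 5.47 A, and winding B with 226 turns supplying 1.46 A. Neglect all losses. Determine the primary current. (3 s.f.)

V_A = 220 × 140/821 = 37.515 V; V_B = 220 × 226/821 = 60.560 V.
P_out = V_A I_A + V_B I_B = 37.515×5.47 + 60.560×1.46 = 205.21 + 88.418 = 293.63 W.
Ideal ⇒ P_in = P_out, so I_p = P_out/V_p = 293.63/220 = 1.33 A.

I_p ≈ 1.33 A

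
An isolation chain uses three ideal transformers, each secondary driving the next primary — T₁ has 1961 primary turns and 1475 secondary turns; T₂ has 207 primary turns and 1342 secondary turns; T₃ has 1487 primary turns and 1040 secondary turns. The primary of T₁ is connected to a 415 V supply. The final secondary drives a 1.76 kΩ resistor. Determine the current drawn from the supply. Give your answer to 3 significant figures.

I_supply ≈ 2.74 A

After T₁: V = 415.00 × 1475/1961 = 312.15 V.
After T₂: V = 312.15 × 1342/207 = 2023.7 V.
After T₃: V = 2023.7 × 1040/1487 = 1415.4 V.
I_load = 1415.4/1760 = 0.80418 A, so P_out = 1415.4 × 0.80418 = 1138.2 W.
All ideal ⇒ P_in = P_out, so I_supply = 1138.2/415 = 2.74 A.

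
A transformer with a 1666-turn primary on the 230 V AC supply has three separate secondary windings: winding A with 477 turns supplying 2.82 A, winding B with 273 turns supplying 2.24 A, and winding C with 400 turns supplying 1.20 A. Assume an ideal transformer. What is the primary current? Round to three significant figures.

V_A = 230 × 477/1666 = 65.852 V; V_B = 230 × 273/1666 = 37.689 V; V_C = 230 × 400/1666 = 55.222 V.
P_out = V_A I_A + V_B I_B + V_C I_C = 65.852×2.82 + 37.689×2.24 + 55.222×1.20 = 185.70 + 84.424 + 66.267 = 336.39 W.
Ideal ⇒ P_in = P_out, so I_p = P_out/V_p = 336.39/230 = 1.46 A.

I_p ≈ 1.46 A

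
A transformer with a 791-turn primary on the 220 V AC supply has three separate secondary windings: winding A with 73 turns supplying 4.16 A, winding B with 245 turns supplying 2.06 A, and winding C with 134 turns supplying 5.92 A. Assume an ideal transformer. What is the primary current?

V_A = 220 × 73/791 = 20.303 V; V_B = 220 × 245/791 = 68.142 V; V_C = 220 × 134/791 = 37.269 V.
P_out = V_A I_A + V_B I_B + V_C I_C = 20.303×4.16 + 68.142×2.06 + 37.269×5.92 = 84.462 + 140.37 + 220.63 = 445.47 W.
Ideal ⇒ P_in = P_out, so I_p = P_out/V_p = 445.47/220 = 2.02 A.

I_p ≈ 2.02 A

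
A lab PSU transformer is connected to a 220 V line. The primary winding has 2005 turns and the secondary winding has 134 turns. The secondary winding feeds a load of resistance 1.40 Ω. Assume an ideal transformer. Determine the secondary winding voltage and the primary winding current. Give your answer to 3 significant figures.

V_s ≈ 14.7 V, I_p ≈ 0.702 A

V_s = V_p × N_s/N_p = 220 × 134/2005 = 14.703 V.
I_s = V_s/R = 14.703/1.40 = 10.502 A.
I_p = I_s × N_s/N_p = 10.502 × 134/2005 = 0.702 A.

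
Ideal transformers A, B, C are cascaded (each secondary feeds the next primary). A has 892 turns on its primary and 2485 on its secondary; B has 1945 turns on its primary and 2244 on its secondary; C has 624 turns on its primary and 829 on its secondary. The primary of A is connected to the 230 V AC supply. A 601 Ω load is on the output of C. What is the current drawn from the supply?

I_supply ≈ 6.98 A

Secondary of A: V = 230.00 × 2485/892 = 640.75 V.
Secondary of B: V = 640.75 × 2244/1945 = 739.25 V.
Secondary of C: V = 739.25 × 829/624 = 982.12 V.
I_load = 982.12/601 = 1.6341 A, so P_out = 982.12 × 1.6341 = 1604.9 W.
All ideal ⇒ P_in = P_out, so I_supply = 1604.9/230 = 6.98 A.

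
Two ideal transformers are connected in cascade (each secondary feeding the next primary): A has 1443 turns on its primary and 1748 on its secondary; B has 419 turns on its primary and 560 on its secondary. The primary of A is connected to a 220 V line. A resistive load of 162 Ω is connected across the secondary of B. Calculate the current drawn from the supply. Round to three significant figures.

I_supply ≈ 3.56 A

Secondary of A: V = 220.00 × 1748/1443 = 266.50 V.
Secondary of B: V = 266.50 × 560/419 = 356.18 V.
I_load = 356.18/162 = 2.1987 A, so P_out = 356.18 × 2.1987 = 783.12 W.
All ideal ⇒ P_in = P_out, so I_supply = 783.12/220 = 3.56 A.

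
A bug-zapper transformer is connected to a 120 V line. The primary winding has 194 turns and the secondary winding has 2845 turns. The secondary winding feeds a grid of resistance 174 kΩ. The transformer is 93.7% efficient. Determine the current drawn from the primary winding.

V_s = 120 × 2845/194 = 1759.8 V.
I_s = V_s/R = 1759.8/174000 = 0.010114 A.
P_out = V_s I_s = 1759.8 × 0.010114 = 17.798 W.
P_in = P_out/η = 17.798/0.937 = 18.995 W.
I_p = P_in/V_p = 18.995/120 = 0.158 A.

I_p ≈ 0.158 A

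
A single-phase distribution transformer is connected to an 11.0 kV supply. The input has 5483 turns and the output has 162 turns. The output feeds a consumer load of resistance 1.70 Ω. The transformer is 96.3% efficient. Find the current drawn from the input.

V_out = 11000 × 162/5483 = 325.00 V.
I_out = V_out/R = 325.00/1.70 = 191.18 A.
P_out = V_out I_out = 325.00 × 191.18 = 62134 W.
P_in = P_out/η = 62134/0.963 = 64521 W.
I_in = P_in/V_in = 64521/11000 = 5.87 A.

I_in ≈ 5.87 A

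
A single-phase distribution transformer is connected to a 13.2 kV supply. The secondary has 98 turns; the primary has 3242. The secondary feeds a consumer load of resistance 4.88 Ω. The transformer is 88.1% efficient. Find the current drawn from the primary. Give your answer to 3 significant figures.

I_p ≈ 2.81 A

V_s = 13200 × 98/3242 = 399.01 V.
I_s = V_s/R = 399.01/4.88 = 81.765 A.
P_out = V_s I_s = 399.01 × 81.765 = 32625 W.
P_in = P_out/η = 32625/0.881 = 37032 W.
I_p = P_in/V_p = 37032/13200 = 2.81 A.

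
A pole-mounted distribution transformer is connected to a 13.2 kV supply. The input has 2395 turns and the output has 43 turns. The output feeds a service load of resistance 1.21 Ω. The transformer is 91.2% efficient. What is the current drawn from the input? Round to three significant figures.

V_out = 13200 × 43/2395 = 236.99 V.
I_out = V_out/R = 236.99/1.21 = 195.86 A.
P_out = V_out I_out = 236.99 × 195.86 = 46418 W.
P_in = P_out/η = 46418/0.912 = 50897 W.
I_in = P_in/V_in = 50897/13200 = 3.86 A.

I_in ≈ 3.86 A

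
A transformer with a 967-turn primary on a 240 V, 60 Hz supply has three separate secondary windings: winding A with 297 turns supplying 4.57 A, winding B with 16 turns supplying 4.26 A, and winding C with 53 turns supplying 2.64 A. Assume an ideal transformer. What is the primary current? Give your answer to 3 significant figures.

V_A = 240 × 297/967 = 73.713 V; V_B = 240 × 16/967 = 3.9710 V; V_C = 240 × 53/967 = 13.154 V.
P_out = V_A I_A + V_B I_B + V_C I_C = 73.713×4.57 + 3.9710×4.26 + 13.154×2.64 = 336.87 + 16.917 + 34.727 = 388.51 W.
Ideal ⇒ P_in = P_out, so I_p = P_out/V_p = 388.51/240 = 1.62 A.

I_p ≈ 1.62 A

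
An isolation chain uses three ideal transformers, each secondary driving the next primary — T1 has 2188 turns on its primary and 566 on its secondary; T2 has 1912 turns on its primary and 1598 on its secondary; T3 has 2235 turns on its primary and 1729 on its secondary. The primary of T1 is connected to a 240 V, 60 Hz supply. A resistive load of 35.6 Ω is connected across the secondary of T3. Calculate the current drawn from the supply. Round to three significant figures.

I_supply ≈ 0.189 A

Secondary of T1: V = 240.00 × 566/2188 = 62.084 V.
Secondary of T2: V = 62.084 × 1598/1912 = 51.888 V.
Secondary of T3: V = 51.888 × 1729/2235 = 40.141 V.
I_load = 40.141/35.6 = 1.1276 A, so P_out = 40.141 × 1.1276 = 45.261 W.
All ideal ⇒ P_in = P_out, so I_supply = 45.261/240 = 0.189 A.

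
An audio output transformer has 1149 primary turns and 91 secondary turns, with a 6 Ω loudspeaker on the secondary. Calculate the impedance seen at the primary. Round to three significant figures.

Z_p ≈ 957 Ω

Z_p = (N_p/N_s)² × Z_s = (1149/91)² × 6 = 957 Ω.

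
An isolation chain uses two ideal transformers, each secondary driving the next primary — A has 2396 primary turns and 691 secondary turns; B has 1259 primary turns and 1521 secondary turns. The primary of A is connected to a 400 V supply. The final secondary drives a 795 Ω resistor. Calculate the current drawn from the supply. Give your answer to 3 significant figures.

I_supply ≈ 0.0611 A

Secondary of A: V = 400.00 × 691/2396 = 115.36 V.
Secondary of B: V = 115.36 × 1521/1259 = 139.37 V.
I_load = 139.37/795 = 0.17530 A, so P_out = 139.37 × 0.17530 = 24.431 W.
All ideal ⇒ P_in = P_out, so I_supply = 24.431/400 = 0.0611 A.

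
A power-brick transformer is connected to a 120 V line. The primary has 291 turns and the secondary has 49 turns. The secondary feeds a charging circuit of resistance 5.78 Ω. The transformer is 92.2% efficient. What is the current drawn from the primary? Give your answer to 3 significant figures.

I_p ≈ 0.638 A

V_s = 120 × 49/291 = 20.206 V.
I_s = V_s/R = 20.206/5.78 = 3.4959 A.
P_out = V_s I_s = 20.206 × 3.4959 = 70.638 W.
P_in = P_out/η = 70.638/0.922 = 76.614 W.
I_p = P_in/V_p = 76.614/120 = 0.638 A.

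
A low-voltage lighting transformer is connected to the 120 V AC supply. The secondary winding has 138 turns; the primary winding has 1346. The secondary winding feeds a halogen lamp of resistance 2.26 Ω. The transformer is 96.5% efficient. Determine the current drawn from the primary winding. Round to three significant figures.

V_s = 120 × 138/1346 = 12.303 V.
I_s = V_s/R = 12.303/2.26 = 5.4439 A.
P_out = V_s I_s = 12.303 × 5.4439 = 66.976 W.
P_in = P_out/η = 66.976/0.965 = 69.406 W.
I_p = P_in/V_p = 69.406/120 = 0.578 A.

I_p ≈ 0.578 A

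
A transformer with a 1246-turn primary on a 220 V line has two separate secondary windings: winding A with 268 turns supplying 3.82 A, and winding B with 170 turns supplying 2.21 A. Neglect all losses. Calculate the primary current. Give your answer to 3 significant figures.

V_A = 220 × 268/1246 = 47.319 V; V_B = 220 × 170/1246 = 30.016 V.
P_out = V_A I_A + V_B I_B = 47.319×3.82 + 30.016×2.21 = 180.76 + 66.335 = 247.10 W.
Ideal ⇒ P_in = P_out, so I_p = P_out/V_p = 247.10/220 = 1.12 A.

I_p ≈ 1.12 A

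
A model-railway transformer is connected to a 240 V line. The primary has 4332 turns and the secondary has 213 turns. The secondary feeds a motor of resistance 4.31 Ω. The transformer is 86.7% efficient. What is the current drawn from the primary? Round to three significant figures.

V_s = 240 × 213/4332 = 11.801 V.
I_s = V_s/R = 11.801/4.31 = 2.7379 A.
P_out = V_s I_s = 11.801 × 2.7379 = 32.309 W.
P_in = P_out/η = 32.309/0.867 = 37.266 W.
I_p = P_in/V_p = 37.266/240 = 0.155 A.

I_p ≈ 0.155 A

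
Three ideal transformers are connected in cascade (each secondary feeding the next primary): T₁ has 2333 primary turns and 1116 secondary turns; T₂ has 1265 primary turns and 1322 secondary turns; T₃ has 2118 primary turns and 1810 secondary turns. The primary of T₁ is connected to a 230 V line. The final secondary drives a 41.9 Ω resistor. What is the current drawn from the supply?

I_supply ≈ 1.00 A

After T₁: V = 230.00 × 1116/2333 = 110.02 V.
After T₂: V = 110.02 × 1322/1265 = 114.98 V.
After T₃: V = 114.98 × 1810/2118 = 98.259 V.
I_load = 98.259/41.9 = 2.3451 A, so P_out = 98.259 × 2.3451 = 230.42 W.
All ideal ⇒ P_in = P_out, so I_supply = 230.42/230 = 1.00 A.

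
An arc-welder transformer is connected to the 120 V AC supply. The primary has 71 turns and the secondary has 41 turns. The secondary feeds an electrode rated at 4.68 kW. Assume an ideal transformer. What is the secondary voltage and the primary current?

V_s ≈ 69.3 V, I_p ≈ 39.0 A

V_s = V_p × N_s/N_p = 120 × 41/71 = 69.296 V.
I_s = P/V_s = 4680/69.296 = 67.537 A.
I_p = I_s × N_s/N_p = 67.537 × 41/71 = 39.0 A.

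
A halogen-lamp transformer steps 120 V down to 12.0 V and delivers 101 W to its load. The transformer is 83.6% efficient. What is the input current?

P_in = P_out/η = 101/0.836 = 120.81 W.
I_in = P_in/V_in = 120.81/120 = 1.01 A.

I_in ≈ 1.01 A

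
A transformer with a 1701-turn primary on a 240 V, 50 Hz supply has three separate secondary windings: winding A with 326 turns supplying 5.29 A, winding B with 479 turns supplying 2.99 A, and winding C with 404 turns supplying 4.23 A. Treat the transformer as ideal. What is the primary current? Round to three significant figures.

V_A = 240 × 326/1701 = 45.996 V; V_B = 240 × 479/1701 = 67.584 V; V_C = 240 × 404/1701 = 57.002 V.
P_out = V_A I_A + V_B I_B + V_C I_C = 45.996×5.29 + 67.584×2.99 + 57.002×4.23 = 243.32 + 202.08 + 241.12 = 686.51 W.
Ideal ⇒ P_in = P_out, so I_p = P_out/V_p = 686.51/240 = 2.86 A.

I_p ≈ 2.86 A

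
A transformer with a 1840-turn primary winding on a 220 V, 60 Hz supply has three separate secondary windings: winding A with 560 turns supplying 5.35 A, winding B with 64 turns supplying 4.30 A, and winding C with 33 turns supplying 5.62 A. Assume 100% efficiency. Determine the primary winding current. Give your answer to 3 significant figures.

I_p ≈ 1.88 A

V_A = 220 × 560/1840 = 66.957 V; V_B = 220 × 64/1840 = 7.6522 V; V_C = 220 × 33/1840 = 3.9457 V.
P_out = V_A I_A + V_B I_B + V_C I_C = 66.957×5.35 + 7.6522×4.30 + 3.9457×5.62 = 358.22 + 32.904 + 22.175 = 413.30 W.
Ideal ⇒ P_in = P_out, so I_p = P_out/V_p = 413.30/220 = 1.88 A.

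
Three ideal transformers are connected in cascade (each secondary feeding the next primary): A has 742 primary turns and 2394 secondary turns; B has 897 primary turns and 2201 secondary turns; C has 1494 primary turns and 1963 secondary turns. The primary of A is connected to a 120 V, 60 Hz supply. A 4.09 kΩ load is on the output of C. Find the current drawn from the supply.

Secondary of A: V = 120.00 × 2394/742 = 387.17 V.
Secondary of B: V = 387.17 × 2201/897 = 950.01 V.
Secondary of C: V = 950.01 × 1963/1494 = 1248.2 V.
I_load = 1248.2/4090 = 0.30519 A, so P_out = 1248.2 × 0.30519 = 380.96 W.
All ideal ⇒ P_in = P_out, so I_supply = 380.96/120 = 3.17 A.

I_supply ≈ 3.17 A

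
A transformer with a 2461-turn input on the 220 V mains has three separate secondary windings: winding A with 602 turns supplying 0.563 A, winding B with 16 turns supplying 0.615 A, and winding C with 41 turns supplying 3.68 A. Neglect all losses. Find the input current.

I_in ≈ 0.203 A

V_A = 220 × 602/2461 = 53.816 V; V_B = 220 × 16/2461 = 1.4303 V; V_C = 220 × 41/2461 = 3.6652 V.
P_out = V_A I_A + V_B I_B + V_C I_C = 53.816×0.563 + 1.4303×0.615 + 3.6652×3.68 = 30.298 + 0.87964 + 13.488 = 44.666 W.
Ideal ⇒ P_in = P_out, so I_in = P_out/V_in = 44.666/220 = 0.203 A.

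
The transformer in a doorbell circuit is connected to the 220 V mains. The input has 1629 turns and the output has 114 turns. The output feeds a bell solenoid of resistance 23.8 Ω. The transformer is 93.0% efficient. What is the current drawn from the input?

I_in ≈ 0.0487 A

V_out = 220 × 114/1629 = 15.396 V.
I_out = V_out/R = 15.396/23.8 = 0.64689 A.
P_out = V_out I_out = 15.396 × 0.64689 = 9.9595 W.
P_in = P_out/η = 9.9595/0.930 = 10.709 W.
I_in = P_in/V_in = 10.709/220 = 0.0487 A.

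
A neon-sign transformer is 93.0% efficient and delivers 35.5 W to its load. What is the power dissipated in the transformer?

P_loss ≈ 2.67 W

P_in = P_out/η = 35.5/0.930 = 38.1720 W.
P_loss = P_in − P_out = 38.1720 − 35.5 = 2.67 W.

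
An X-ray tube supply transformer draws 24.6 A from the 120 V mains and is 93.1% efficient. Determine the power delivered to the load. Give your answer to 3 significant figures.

P_in = V_p I_p = 120 × 24.6 = 2952.0 W.
P_out = η P_in = 0.931 × 2952.0 = 2750 W.

P_out ≈ 2750 W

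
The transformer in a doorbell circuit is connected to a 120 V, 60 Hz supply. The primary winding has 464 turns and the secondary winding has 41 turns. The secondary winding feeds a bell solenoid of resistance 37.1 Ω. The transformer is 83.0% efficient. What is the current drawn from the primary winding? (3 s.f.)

I_p ≈ 0.0304 A

V_s = 120 × 41/464 = 10.603 V.
I_s = V_s/R = 10.603/37.1 = 0.28581 A.
P_out = V_s I_s = 10.603 × 0.28581 = 3.0305 W.
P_in = P_out/η = 3.0305/0.830 = 3.6513 W.
I_p = P_in/V_p = 3.6513/120 = 0.0304 A.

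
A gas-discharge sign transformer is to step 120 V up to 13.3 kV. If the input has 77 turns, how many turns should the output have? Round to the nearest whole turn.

N_out = 8534 turns

N_out/N_in = V_out/V_in, so N_out = 77 × 13300/120 = 8534.2 ≈ 8534 turns.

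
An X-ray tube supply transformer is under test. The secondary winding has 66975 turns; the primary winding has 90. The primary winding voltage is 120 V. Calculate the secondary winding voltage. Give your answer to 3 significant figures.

V_s/V_p = N_s/N_p, so V_s = 120 × 66975/90 = 89300 V.

V_s ≈ 89300 V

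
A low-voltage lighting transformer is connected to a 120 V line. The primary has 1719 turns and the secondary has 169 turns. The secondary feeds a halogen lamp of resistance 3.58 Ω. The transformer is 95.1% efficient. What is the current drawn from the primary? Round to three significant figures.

V_s = 120 × 169/1719 = 11.798 V.
I_s = V_s/R = 11.798/3.58 = 3.2954 A.
P_out = V_s I_s = 11.798 × 3.2954 = 38.878 W.
P_in = P_out/η = 38.878/0.951 = 40.881 W.
I_p = P_in/V_p = 40.881/120 = 0.341 A.

I_p ≈ 0.341 A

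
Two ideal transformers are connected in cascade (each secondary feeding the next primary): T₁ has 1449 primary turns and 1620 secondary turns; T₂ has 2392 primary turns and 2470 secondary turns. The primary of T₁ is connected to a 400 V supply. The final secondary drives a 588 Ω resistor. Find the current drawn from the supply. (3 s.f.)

I_supply ≈ 0.907 A

After T₁: V = 400.00 × 1620/1449 = 447.20 V.
After T₂: V = 447.20 × 2470/2392 = 461.79 V.
I_load = 461.79/588 = 0.78535 A, so P_out = 461.79 × 0.78535 = 362.67 W.
All ideal ⇒ P_in = P_out, so I_supply = 362.67/400 = 0.907 A.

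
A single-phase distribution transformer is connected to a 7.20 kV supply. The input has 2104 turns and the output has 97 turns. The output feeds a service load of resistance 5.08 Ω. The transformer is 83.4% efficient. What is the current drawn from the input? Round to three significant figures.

I_in ≈ 3.61 A

V_out = 7200 × 97/2104 = 331.94 V.
I_out = V_out/R = 331.94/5.08 = 65.342 A.
P_out = V_out I_out = 331.94 × 65.342 = 21690 W.
P_in = P_out/η = 21690/0.834 = 26007 W.
I_in = P_in/V_in = 26007/7200 = 3.61 A.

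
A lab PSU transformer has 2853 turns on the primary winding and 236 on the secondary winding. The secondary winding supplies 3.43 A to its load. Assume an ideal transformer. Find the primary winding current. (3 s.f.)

I_p ≈ 0.284 A

For an ideal transformer I_p/I_s = N_s/N_p, so I_p = 3.43 × 236/2853 = 0.284 A.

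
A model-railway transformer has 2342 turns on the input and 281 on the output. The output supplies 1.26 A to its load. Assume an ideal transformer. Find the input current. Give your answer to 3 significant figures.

For an ideal transformer I_in/I_out = N_out/N_in, so I_in = 1.26 × 281/2342 = 0.151 A.

I_in ≈ 0.151 A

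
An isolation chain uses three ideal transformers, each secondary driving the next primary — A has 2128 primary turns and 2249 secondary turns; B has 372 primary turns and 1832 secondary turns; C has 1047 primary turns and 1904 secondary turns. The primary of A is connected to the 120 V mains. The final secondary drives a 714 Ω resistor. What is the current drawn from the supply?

I_supply ≈ 15.1 A

After A: V = 120.00 × 2249/2128 = 126.82 V.
After B: V = 126.82 × 1832/372 = 624.57 V.
After C: V = 624.57 × 1904/1047 = 1135.8 V.
I_load = 1135.8/714 = 1.5908 A, so P_out = 1135.8 × 1.5908 = 1806.8 W.
All ideal ⇒ P_in = P_out, so I_supply = 1806.8/120 = 15.1 A.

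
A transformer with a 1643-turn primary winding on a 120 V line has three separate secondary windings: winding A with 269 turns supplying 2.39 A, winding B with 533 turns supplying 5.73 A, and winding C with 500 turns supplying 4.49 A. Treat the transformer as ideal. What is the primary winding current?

V_A = 120 × 269/1643 = 19.647 V; V_B = 120 × 533/1643 = 38.929 V; V_C = 120 × 500/1643 = 36.519 V.
P_out = V_A I_A + V_B I_B + V_C I_C = 19.647×2.39 + 38.929×5.73 + 36.519×4.49 = 46.956 + 223.06 + 163.97 = 433.99 W.
Ideal ⇒ P_in = P_out, so I_p = P_out/V_p = 433.99/120 = 3.62 A.

I_p ≈ 3.62 A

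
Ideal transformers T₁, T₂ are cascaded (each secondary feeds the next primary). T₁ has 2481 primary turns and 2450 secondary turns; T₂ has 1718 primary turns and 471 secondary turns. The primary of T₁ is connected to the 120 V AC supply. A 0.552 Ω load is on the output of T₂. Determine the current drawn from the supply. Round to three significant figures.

I_supply ≈ 15.9 A

After T₁: V = 120.00 × 2450/2481 = 118.50 V.
After T₂: V = 118.50 × 471/1718 = 32.488 V.
I_load = 32.488/0.552 = 58.854 A, so P_out = 32.488 × 58.854 = 1912.0 W.
All ideal ⇒ P_in = P_out, so I_supply = 1912.0/120 = 15.9 A.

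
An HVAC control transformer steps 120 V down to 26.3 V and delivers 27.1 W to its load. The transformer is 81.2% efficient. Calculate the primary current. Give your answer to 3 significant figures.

I_p ≈ 0.278 A

P_in = P_out/η = 27.1/0.812 = 33.374 W.
I_p = P_in/V_p = 33.374/120 = 0.278 A.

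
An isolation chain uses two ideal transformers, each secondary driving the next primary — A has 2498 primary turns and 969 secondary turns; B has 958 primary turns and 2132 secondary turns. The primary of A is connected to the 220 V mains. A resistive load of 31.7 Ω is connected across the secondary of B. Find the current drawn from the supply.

I_supply ≈ 5.17 A

After A: V = 220.00 × 969/2498 = 85.340 V.
After B: V = 85.340 × 2132/958 = 189.92 V.
I_load = 189.92/31.7 = 5.9912 A, so P_out = 189.92 × 5.9912 = 1137.9 W.
All ideal ⇒ P_in = P_out, so I_supply = 1137.9/220 = 5.17 A.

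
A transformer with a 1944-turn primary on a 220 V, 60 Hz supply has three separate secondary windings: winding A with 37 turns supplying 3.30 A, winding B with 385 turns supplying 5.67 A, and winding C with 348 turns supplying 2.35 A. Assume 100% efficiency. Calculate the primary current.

I_p ≈ 1.61 A

V_A = 220 × 37/1944 = 4.1872 V; V_B = 220 × 385/1944 = 43.570 V; V_C = 220 × 348/1944 = 39.383 V.
P_out = V_A I_A + V_B I_B + V_C I_C = 4.1872×3.30 + 43.570×5.67 + 39.383×2.35 = 13.818 + 247.04 + 92.549 = 353.41 W.
Ideal ⇒ P_in = P_out, so I_p = P_out/V_p = 353.41/220 = 1.61 A.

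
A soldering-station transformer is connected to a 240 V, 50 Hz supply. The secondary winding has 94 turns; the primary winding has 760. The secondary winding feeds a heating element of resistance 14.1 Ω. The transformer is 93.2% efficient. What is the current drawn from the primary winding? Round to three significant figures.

V_s = 240 × 94/760 = 29.684 V.
I_s = V_s/R = 29.684/14.1 = 2.1053 A.
P_out = V_s I_s = 29.684 × 2.1053 = 62.493 W.
P_in = P_out/η = 62.493/0.932 = 67.053 W.
I_p = P_in/V_p = 67.053/240 = 0.279 A.

I_p ≈ 0.279 A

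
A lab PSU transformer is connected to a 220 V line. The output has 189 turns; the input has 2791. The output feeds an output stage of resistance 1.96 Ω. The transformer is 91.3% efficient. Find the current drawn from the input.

V_out = 220 × 189/2791 = 14.898 V.
I_out = V_out/R = 14.898/1.96 = 7.6010 A.
P_out = V_out I_out = 14.898 × 7.6010 = 113.24 W.
P_in = P_out/η = 113.24/0.913 = 124.03 W.
I_in = P_in/V_in = 124.03/220 = 0.564 A.

I_in ≈ 0.564 A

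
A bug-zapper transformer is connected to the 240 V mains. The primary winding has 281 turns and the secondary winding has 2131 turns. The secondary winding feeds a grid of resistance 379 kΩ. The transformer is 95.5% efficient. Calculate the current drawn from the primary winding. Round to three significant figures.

I_p ≈ 0.0381 A

V_s = 240 × 2131/281 = 1820.1 V.
I_s = V_s/R = 1820.1/379000 = 0.0048023 A.
P_out = V_s I_s = 1820.1 × 0.0048023 = 8.7405 W.
P_in = P_out/η = 8.7405/0.955 = 9.1524 W.
I_p = P_in/V_p = 9.1524/240 = 0.0381 A.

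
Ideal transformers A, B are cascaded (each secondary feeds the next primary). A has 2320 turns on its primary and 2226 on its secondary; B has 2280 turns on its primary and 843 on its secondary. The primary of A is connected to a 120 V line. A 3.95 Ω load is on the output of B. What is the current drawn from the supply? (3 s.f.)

After A: V = 120.00 × 2226/2320 = 115.14 V.
After B: V = 115.14 × 843/2280 = 42.571 V.
I_load = 42.571/3.95 = 10.777 A, so P_out = 42.571 × 10.777 = 458.80 W.
All ideal ⇒ P_in = P_out, so I_supply = 458.80/120 = 3.82 A.

I_supply ≈ 3.82 A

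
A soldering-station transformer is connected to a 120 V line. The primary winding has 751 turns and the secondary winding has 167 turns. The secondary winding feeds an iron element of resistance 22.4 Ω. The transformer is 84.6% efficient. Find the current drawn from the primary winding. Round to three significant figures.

I_p ≈ 0.313 A

V_s = 120 × 167/751 = 26.684 V.
I_s = V_s/R = 26.684/22.4 = 1.1913 A.
P_out = V_s I_s = 26.684 × 1.1913 = 31.788 W.
P_in = P_out/η = 31.788/0.846 = 37.575 W.
I_p = P_in/V_p = 37.575/120 = 0.313 A.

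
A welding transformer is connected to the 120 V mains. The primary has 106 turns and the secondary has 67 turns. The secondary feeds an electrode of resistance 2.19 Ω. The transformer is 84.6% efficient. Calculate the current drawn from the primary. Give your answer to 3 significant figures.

V_s = 120 × 67/106 = 75.849 V.
I_s = V_s/R = 75.849/2.19 = 34.634 A.
P_out = V_s I_s = 75.849 × 34.634 = 2627.0 W.
P_in = P_out/η = 2627.0/0.846 = 3105.2 W.
I_p = P_in/V_p = 3105.2/120 = 25.9 A.

I_p ≈ 25.9 A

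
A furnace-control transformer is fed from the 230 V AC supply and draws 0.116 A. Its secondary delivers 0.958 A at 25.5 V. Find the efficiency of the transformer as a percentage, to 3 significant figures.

P_in = 230 × 0.116 = 26.6800 W.
P_out = 25.5 × 0.958 = 24.4290 W.
η = P_out/P_in = 24.4290/26.6800 = 0.916.

η ≈ 91.6%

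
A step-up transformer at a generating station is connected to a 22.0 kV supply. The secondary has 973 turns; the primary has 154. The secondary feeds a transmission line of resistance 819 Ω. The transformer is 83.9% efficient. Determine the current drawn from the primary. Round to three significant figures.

I_p ≈ 1280 A

V_s = 22000 × 973/154 = 139000 V.
I_s = V_s/R = 139000/819 = 169.72 A.
P_out = V_s I_s = 139000 × 169.72 = 2.3591×10^7 W.
P_in = P_out/η = 2.3591×10^7/0.839 = 2.8118×10^7 W.
I_p = P_in/V_p = 2.8118×10^7/22000 = 1280 A.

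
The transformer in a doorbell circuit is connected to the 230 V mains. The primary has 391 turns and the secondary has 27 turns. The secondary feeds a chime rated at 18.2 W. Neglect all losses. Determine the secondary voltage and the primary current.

V_s ≈ 15.9 V, I_p ≈ 0.0791 A

V_s = V_p × N_s/N_p = 230 × 27/391 = 15.882 V.
I_s = P/V_s = 18.2/15.882 = 1.1459 A.
I_p = I_s × N_s/N_p = 1.1459 × 27/391 = 0.0791 A.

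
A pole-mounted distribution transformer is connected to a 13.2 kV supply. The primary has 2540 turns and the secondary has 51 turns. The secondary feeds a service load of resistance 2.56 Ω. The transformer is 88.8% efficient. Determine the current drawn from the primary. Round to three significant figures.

I_p ≈ 2.34 A

V_s = 13200 × 51/2540 = 265.04 V.
I_s = V_s/R = 265.04/2.56 = 103.53 A.
P_out = V_s I_s = 265.04 × 103.53 = 27440 W.
P_in = P_out/η = 27440/0.888 = 30901 W.
I_p = P_in/V_p = 30901/13200 = 2.34 A.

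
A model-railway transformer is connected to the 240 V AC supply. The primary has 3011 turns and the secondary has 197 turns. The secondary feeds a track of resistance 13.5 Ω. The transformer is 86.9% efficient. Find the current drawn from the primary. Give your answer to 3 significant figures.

I_p ≈ 0.0876 A

V_s = 240 × 197/3011 = 15.702 V.
I_s = V_s/R = 15.702/13.5 = 1.1631 A.
P_out = V_s I_s = 15.702 × 1.1631 = 18.264 W.
P_in = P_out/η = 18.264/0.869 = 21.017 W.
I_p = P_in/V_p = 21.017/240 = 0.0876 A.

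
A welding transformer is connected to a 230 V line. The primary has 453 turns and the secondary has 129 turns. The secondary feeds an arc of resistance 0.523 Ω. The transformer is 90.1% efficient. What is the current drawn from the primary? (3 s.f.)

I_p ≈ 39.6 A

V_s = 230 × 129/453 = 65.497 V.
I_s = V_s/R = 65.497/0.523 = 125.23 A.
P_out = V_s I_s = 65.497 × 125.23 = 8202.3 W.
P_in = P_out/η = 8202.3/0.901 = 9103.6 W.
I_p = P_in/V_p = 9103.6/230 = 39.6 A.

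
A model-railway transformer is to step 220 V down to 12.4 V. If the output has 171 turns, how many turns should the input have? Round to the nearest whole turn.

N_in = 3034 turns

N_in/N_out = V_in/V_out, so N_in = 171 × 220/12.4 = 3033.9 ≈ 3034 turns.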